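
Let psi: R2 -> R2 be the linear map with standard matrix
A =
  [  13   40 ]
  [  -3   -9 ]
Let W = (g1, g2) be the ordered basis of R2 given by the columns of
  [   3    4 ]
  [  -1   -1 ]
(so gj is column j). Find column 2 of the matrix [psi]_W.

Column 2 of [psi]_W is the W-coordinate vector of psi(g2).
In standard coordinates psi(g2) = A g2 = <12, -3>.
Converting to W: <12, -3> = 0·g1 + 3g2, so the coordinate vector is <0, 3>.

<0, 3>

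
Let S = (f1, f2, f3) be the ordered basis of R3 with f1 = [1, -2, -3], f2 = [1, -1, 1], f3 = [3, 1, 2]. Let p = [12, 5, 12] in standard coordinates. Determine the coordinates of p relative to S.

[-1, 1, 4]

Write p = c_1 f1 + ... + c_3 f3 and solve for the c_i.
Gaussian elimination on [M | p] yields c = (-1, 1, 4).
Check: -f1 + f2 + 4f3 = [12, 5, 12].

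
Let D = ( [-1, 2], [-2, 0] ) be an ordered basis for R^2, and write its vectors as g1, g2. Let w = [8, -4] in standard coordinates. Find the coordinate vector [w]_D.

[w]_D is the unique c with M c = w, where M has columns g1, g2.
System: -c_1 - 2c_2 = 8, 2c_1 + 0c_2 = -4; solving gives c_1 = -2, c_2 = -3.
Check: -2g1 - 3g2 = [8, -4].

[-2, -3]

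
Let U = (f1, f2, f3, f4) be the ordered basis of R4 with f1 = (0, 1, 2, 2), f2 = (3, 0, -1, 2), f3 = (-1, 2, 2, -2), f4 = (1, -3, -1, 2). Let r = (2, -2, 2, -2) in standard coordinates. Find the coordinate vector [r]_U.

(-1, 1, 4, 3)

[r]_U is the unique c with M c = r, where M has columns f1, ..., f4.
Row-reducing the augmented matrix [M | r] gives c = (-1, 1, 4, 3).
Check: -f1 + f2 + 4f3 + 3f4 = (2, -2, 2, -2).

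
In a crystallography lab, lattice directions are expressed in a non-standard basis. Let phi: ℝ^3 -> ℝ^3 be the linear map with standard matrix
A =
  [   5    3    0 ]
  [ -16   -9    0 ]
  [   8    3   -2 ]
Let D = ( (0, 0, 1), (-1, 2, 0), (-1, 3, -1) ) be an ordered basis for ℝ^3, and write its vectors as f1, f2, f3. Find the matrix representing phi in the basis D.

[[-2, -2, 0], [0, -1, -1], [0, 0, -3]]

With P the matrix whose columns are f1, ..., f3, [phi]_D = P^(-1) A P.
Column by column: phi(f1) = A f1 = (0, 0, -2); its D-coordinates (-2, 0, 0) give column 1.
Continuing for each basis vector yields [phi]_D = [[-2, -2, 0], [0, -1, -1], [0, 0, -3]].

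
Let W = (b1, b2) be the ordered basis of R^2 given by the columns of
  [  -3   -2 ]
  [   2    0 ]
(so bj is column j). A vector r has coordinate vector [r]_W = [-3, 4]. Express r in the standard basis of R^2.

[1, -6]

By definition r = -3b1 + 4b2.
Summing componentwise gives [1, -6].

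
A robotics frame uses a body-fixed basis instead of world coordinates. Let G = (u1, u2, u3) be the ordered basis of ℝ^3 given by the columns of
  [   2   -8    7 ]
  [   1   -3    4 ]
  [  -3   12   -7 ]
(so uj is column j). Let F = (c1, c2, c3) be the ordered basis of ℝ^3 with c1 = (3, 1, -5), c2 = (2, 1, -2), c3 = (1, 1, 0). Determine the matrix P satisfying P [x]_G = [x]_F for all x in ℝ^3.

Column j of P is [uj]_F, since P maps G-coordinates to F-coordinates.
Expressing u1 in F: u1 = c1 - c2 + c3, so column 1 of P is (1, -1, 1).
Doing the same for each uj gives P = [[1, -2, 1], [-1, -1, 1], [1, 0, 2]].

[[1, -2, 1], [-1, -1, 1], [1, 0, 2]]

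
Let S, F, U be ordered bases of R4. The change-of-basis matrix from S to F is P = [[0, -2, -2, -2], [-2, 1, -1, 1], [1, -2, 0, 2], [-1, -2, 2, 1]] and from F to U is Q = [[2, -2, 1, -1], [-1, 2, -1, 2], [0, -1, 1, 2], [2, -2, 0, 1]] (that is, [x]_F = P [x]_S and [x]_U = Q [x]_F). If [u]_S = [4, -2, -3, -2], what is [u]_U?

Composing the changes, [u]_U = Q P [u]_S.
Q P = [[6, -6, -4, -5], [-7, 2, 4, 4], [1, -7, 5, 3], [3, -8, 0, -5]]; applying this to [4, -2, -3, -2] gives [58, -52, -3, 38].

[58, -52, -3, 38]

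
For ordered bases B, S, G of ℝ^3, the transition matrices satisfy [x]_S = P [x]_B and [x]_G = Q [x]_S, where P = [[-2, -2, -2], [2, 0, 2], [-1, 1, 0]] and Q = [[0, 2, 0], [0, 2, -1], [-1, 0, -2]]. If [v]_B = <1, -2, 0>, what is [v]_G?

Apply P to get S-coordinates <2, 2, -3>, then Q to get G-coordinates.
The result is [v]_G = <4, 7, 4>.

<4, 7, 4>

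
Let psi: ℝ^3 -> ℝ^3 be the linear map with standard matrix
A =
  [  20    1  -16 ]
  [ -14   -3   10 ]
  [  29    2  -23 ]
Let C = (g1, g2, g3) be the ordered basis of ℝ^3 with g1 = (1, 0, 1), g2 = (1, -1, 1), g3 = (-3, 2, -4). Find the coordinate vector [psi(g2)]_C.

Compute psi(g2) = A g2 = (3, -1, 4) in standard coordinates.
Then write this in C-coordinates: solve for y in y_1 g1 + ... + y_3 g3 = (3, -1, 4).
This gives y = (1, -1, -1), which is column 2 of [psi]_C.

(1, -1, -1)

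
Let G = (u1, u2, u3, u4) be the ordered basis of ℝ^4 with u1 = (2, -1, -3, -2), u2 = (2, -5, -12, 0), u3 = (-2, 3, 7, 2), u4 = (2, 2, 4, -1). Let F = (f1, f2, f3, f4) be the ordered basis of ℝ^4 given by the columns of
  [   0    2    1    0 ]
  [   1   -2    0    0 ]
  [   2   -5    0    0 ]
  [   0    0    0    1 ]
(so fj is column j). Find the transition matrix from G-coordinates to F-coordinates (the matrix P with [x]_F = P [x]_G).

Column j of P is [uj]_F, since P maps G-coordinates to F-coordinates.
Expressing u1 in F: u1 = f1 + f2 + 0·f3 - 2f4, so column 1 of P is (1, 1, 0, -2).
Doing the same for each uj gives P = [[1, -1, 1, 2], [1, 2, -1, 0], [0, -2, 0, 2], [-2, 0, 2, -1]].

[[1, -1, 1, 2], [1, 2, -1, 0], [0, -2, 0, 2], [-2, 0, 2, -1]]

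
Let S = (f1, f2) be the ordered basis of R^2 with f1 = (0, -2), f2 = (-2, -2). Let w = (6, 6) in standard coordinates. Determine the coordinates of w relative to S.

[w]_S is the unique c with M c = w, where M has columns f1, f2.
System: 0c_1 - 2c_2 = 6, -2c_1 - 2c_2 = 6; solving gives c_1 = 0, c_2 = -3.
Check: 0·f1 - 3f2 = (6, 6).

(0, -3)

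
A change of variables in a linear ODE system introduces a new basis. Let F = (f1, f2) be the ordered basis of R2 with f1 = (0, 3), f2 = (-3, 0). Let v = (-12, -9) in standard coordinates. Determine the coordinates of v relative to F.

We seek scalars with c_1 f1 + c_2 f2 = v; equivalently solve M c = v where the columns of M are f1, f2.
System: 0c_1 - 3c_2 = -12, 3c_1 + 0c_2 = -9; solving gives c_1 = -3, c_2 = 4.
Check: -3f1 + 4f2 = (-12, -9).

(-3, 4)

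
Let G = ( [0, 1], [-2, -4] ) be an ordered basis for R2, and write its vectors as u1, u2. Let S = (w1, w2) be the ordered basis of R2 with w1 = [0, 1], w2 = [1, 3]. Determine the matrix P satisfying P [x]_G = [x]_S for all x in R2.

Column j of P is [uj]_S, since P maps G-coordinates to S-coordinates.
Expressing u1 in S: u1 = w1 + 0·w2, so column 1 of P is [1, 0].
Doing the same for each uj gives P = [[1, 2], [0, -2]].

[[1, 2], [0, -2]]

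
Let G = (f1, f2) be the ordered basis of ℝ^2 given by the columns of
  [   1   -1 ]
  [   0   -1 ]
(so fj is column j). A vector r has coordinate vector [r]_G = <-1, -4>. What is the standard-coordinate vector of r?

<3, 4>

r = M [r]_G, where M has columns f1, f2.
Carrying out the matrix-vector product, r = <3, 4>.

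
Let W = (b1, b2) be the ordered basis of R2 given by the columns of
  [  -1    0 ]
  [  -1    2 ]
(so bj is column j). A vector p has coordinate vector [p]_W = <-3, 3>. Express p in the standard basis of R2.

By definition p = -3b1 + 3b2.
Summing componentwise gives <3, 9>.

<3, 9>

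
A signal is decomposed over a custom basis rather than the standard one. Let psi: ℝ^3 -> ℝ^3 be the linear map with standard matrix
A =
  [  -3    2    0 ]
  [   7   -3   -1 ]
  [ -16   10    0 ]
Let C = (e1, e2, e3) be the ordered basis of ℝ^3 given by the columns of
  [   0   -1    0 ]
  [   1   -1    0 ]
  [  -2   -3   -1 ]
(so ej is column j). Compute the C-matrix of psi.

[[-3, -2, 1], [-2, -1, 0], [2, 1, -2]]

With P the matrix whose columns are e1, ..., e3, [psi]_C = P^(-1) A P.
Column by column: psi(e1) = A e1 = <2, -1, 10>; its C-coordinates <-3, -2, 2> give column 1.
Continuing for each basis vector yields [psi]_C = [[-3, -2, 1], [-2, -1, 0], [2, 1, -2]].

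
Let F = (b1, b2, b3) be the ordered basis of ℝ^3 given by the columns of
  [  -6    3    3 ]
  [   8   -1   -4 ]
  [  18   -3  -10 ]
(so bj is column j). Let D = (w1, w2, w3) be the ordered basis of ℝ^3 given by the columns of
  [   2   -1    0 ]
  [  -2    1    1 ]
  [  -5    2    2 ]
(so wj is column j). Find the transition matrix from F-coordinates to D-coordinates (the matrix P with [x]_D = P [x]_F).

Column j of P is [bj]_D, since P maps F-coordinates to D-coordinates.
Expressing b1 in D: b1 = -2w1 + 2w2 + 2w3, so column 1 of P is (-2, 2, 2).
Doing the same for each bj gives P = [[-2, 1, 2], [2, -1, 1], [2, 2, -1]].

[[-2, 1, 2], [2, -1, 1], [2, 2, -1]]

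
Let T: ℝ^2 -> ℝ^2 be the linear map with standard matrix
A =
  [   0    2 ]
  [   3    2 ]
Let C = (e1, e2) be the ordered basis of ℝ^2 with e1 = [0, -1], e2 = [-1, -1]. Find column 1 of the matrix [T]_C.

Column 1 of [T]_C is the C-coordinate vector of T(e1).
In standard coordinates T(e1) = A e1 = [-2, -2].
Converting to C: [-2, -2] = 0·e1 + 2e2, so the coordinate vector is [0, 2].

[0, 2]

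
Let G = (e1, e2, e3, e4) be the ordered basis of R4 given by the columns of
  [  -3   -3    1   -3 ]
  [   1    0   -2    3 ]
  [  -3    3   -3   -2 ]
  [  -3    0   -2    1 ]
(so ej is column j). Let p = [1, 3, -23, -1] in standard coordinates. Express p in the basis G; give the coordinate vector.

[-1, -2, 4, 4]

[p]_G is the unique c with M c = p, where M has columns e1, ..., e4.
Solving this 4x4 system gives c = (-1, -2, 4, 4).
Check: -e1 - 2e2 + 4e3 + 4e4 = [1, 3, -23, -1].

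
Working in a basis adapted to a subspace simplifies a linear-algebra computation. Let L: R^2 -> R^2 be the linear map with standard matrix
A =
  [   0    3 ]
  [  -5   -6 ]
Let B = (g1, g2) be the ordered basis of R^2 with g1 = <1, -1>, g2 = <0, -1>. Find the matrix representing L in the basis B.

Let P have columns g1, g2. Then [L]_B = P^(-1) A P.
Here det P = -1, so P^(-1) is integer; computing A P first and then P^(-1)(A P) gives [[-3, -3], [2, -3]].

[[-3, -3], [2, -3]]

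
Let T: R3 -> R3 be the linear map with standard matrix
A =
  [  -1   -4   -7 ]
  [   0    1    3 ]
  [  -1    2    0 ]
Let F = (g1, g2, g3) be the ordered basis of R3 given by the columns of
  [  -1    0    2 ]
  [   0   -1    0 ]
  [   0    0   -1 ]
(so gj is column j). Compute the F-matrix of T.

[[-3, 0, -1], [0, 1, 3], [-1, 2, 2]]

With P the matrix whose columns are g1, ..., g3, [T]_F = P^(-1) A P.
Column by column: T(g1) = A g1 = [1, 0, 1]; its F-coordinates [-3, 0, -1] give column 1.
Continuing for each basis vector yields [T]_F = [[-3, 0, -1], [0, 1, 3], [-1, 2, 2]].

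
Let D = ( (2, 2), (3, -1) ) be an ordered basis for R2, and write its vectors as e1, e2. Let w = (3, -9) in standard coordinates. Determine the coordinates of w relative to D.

(-3, 3)

[w]_D is the unique c with M c = w, where M has columns e1, e2.
System: 2c_1 + 3c_2 = 3, 2c_1 - c_2 = -9; solving gives c_1 = -3, c_2 = 3.
Check: -3e1 + 3e2 = (3, -9).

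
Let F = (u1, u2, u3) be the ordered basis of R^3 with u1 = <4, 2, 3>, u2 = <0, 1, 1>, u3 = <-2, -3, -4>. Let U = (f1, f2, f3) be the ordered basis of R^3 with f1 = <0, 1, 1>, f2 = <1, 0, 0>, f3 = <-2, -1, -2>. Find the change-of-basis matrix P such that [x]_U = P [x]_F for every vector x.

Column j of P is [uj]_U, since P maps F-coordinates to U-coordinates.
Expressing u1 in U: u1 = f1 + 2f2 - f3, so column 1 of P is <1, 2, -1>.
Doing the same for each uj gives P = [[1, 1, -2], [2, 0, 0], [-1, 0, 1]].

[[1, 1, -2], [2, 0, 0], [-1, 0, 1]]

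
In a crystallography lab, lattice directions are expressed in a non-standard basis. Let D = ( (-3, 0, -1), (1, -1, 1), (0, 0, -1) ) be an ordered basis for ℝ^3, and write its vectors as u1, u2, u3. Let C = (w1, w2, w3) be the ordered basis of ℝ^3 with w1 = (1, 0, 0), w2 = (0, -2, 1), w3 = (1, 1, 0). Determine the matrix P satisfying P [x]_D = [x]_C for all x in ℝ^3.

[[-1, 0, 2], [-1, 1, -1], [-2, 1, -2]]

Let M have columns uj and N have columns wj. Then for every x, N [x]_C = x = M [x]_D, so P = N^(-1) M.
Since det N = -1, N^(-1) has integer entries; multiplying gives P = [[-1, 0, 2], [-1, 1, -1], [-2, 1, -2]].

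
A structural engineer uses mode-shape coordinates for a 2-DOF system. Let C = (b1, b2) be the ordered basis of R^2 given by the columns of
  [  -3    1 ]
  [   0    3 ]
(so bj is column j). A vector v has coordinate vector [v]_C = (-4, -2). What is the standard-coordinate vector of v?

By definition v = -4b1 - 2b2.
Summing componentwise gives (10, -6).

(10, -6)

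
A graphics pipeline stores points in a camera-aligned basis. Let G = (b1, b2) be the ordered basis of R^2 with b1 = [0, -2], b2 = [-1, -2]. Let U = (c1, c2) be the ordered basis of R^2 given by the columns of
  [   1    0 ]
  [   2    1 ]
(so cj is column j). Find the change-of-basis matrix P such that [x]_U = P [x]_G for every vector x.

Column j of P is [bj]_U, since P maps G-coordinates to U-coordinates.
Expressing b1 in U: b1 = 0·c1 - 2c2, so column 1 of P is [0, -2].
Doing the same for each bj gives P = [[0, -1], [-2, 0]].

[[0, -1], [-2, 0]]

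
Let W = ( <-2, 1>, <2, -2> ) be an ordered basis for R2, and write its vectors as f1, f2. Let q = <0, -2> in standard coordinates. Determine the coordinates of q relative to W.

Write q = c_1 f1 + c_2 f2 and solve for the c_i.
System: -2c_1 + 2c_2 = 0, c_1 - 2c_2 = -2; solving gives c_1 = 2, c_2 = 2.
Check: 2f1 + 2f2 = <0, -2>.

<2, 2>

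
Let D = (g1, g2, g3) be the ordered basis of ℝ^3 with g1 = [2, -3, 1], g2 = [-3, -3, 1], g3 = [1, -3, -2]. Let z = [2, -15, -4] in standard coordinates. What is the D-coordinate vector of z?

[1, 1, 3]

We seek scalars with c_1 g1 + ... + c_3 g3 = z; equivalently solve M c = z where the columns of M are g1, ..., g3.
Solving this 3x3 system gives c = (1, 1, 3).
Check: g1 + g2 + 3g3 = [2, -15, -4].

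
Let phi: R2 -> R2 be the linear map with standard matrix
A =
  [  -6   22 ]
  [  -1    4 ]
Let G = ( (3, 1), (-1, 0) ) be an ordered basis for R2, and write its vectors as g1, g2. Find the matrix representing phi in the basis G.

With P the matrix whose columns are g1, g2, [phi]_G = P^(-1) A P.
Column by column: phi(g1) = A g1 = (4, 1); its G-coordinates (1, -1) give column 1.
Continuing for each basis vector yields [phi]_G = [[1, 1], [-1, -3]].

[[1, 1], [-1, -3]]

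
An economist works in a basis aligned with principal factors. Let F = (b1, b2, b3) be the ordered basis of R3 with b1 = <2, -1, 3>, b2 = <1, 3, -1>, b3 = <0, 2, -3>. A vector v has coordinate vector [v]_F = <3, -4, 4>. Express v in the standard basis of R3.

By definition v = 3b1 - 4b2 + 4b3.
Summing componentwise gives <2, -7, 1>.

<2, -7, 1>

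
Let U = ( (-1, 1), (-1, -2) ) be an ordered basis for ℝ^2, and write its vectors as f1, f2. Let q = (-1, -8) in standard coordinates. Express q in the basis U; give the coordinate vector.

(-2, 3)

We seek scalars with c_1 f1 + c_2 f2 = q; equivalently solve M c = q where the columns of M are f1, f2.
System: -c_1 - c_2 = -1, c_1 - 2c_2 = -8; solving gives c_1 = -2, c_2 = 3.
Check: -2f1 + 3f2 = (-1, -8).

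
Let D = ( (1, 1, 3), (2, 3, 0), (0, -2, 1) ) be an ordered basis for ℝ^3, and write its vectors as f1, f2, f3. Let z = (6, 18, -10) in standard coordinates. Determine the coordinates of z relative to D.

Write z = c_1 f1 + ... + c_3 f3 and solve for the c_i.
Row-reducing the augmented matrix [M | z] gives c = (-2, 4, -4).
Check: -2f1 + 4f2 - 4f3 = (6, 18, -10).

(-2, 4, -4)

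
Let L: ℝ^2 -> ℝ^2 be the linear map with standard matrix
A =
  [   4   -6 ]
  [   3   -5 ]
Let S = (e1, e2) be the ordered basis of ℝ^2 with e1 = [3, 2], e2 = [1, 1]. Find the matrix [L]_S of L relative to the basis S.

[[1, 0], [-3, -2]]

With P the matrix whose columns are e1, e2, [L]_S = P^(-1) A P.
Column by column: L(e1) = A e1 = [0, -1]; its S-coordinates [1, -3] give column 1.
Continuing for each basis vector yields [L]_S = [[1, 0], [-3, -2]].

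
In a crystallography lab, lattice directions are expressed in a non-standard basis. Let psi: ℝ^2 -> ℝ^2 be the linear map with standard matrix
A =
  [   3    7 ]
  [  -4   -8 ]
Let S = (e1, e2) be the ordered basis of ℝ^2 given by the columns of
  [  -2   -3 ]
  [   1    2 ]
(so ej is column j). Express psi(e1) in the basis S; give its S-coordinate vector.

Column 1 of [psi]_S is the S-coordinate vector of psi(e1).
In standard coordinates psi(e1) = A e1 = (1, 0).
Converting to S: (1, 0) = -2e1 + e2, so the coordinate vector is (-2, 1).

(-2, 1)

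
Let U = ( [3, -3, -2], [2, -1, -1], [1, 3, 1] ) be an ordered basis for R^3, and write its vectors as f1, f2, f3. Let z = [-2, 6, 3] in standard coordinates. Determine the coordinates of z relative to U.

[-1, 0, 1]

We seek scalars with c_1 f1 + ... + c_3 f3 = z; equivalently solve M c = z where the columns of M are f1, ..., f3.
Row-reducing the augmented matrix [M | z] gives c = (-1, 0, 1).
Check: -f1 + 0·f2 + f3 = [-2, 6, 3].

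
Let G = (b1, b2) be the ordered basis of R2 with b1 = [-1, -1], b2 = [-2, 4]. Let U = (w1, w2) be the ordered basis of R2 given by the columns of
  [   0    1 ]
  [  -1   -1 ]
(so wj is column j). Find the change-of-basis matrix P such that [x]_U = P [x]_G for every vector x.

Column j of P is [bj]_U, since P maps G-coordinates to U-coordinates.
Expressing b1 in U: b1 = 2w1 - w2, so column 1 of P is [2, -1].
Doing the same for each bj gives P = [[2, -2], [-1, -2]].

[[2, -2], [-1, -2]]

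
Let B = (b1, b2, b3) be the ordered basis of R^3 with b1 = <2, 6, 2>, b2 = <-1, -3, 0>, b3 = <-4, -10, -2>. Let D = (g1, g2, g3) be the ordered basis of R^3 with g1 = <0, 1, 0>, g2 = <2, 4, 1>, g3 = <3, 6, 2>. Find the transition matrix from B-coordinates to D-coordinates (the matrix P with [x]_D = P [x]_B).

Take x = bj: its B-coordinates are the j-th standard unit vector, so P e_j — column j of P — equals [bj]_D.
b1 = 2g1 - 2g2 + 2g3, giving column 1 = <2, -2, 2>; repeating for each j gives P = [[2, -1, -2], [-2, -2, -2], [2, 1, 0]].

[[2, -1, -2], [-2, -2, -2], [2, 1, 0]]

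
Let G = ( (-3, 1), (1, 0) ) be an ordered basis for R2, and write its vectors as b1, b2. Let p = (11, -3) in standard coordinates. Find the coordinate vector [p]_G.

We seek scalars with c_1 b1 + c_2 b2 = p; equivalently solve M c = p where the columns of M are b1, b2.
System: -3c_1 + c_2 = 11, c_1 + 0c_2 = -3; solving gives c_1 = -3, c_2 = 2.
Check: -3b1 + 2b2 = (11, -3).

(-3, 2)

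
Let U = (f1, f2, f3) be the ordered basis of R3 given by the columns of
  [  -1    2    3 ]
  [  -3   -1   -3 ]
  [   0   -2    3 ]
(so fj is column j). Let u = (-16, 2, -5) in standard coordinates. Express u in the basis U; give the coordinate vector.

(3, -2, -3)

Write u = c_1 f1 + ... + c_3 f3 and solve for the c_i.
Row-reducing the augmented matrix [M | u] gives c = (3, -2, -3).
Check: 3f1 - 2f2 - 3f3 = (-16, 2, -5).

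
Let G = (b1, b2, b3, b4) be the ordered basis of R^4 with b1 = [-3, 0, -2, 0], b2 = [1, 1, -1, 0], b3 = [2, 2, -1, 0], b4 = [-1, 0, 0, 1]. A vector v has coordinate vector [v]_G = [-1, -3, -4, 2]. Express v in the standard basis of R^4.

[-10, -11, 9, 2]

The coordinates say v = -b1 - 3b2 - 4b3 + 2b4; adding the scaled basis vectors gives [-10, -11, 9, 2].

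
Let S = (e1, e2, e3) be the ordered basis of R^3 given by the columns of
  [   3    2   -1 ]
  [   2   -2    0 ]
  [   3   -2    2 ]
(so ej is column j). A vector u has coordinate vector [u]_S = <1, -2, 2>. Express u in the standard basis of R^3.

<-3, 6, 11>

u = M [u]_S, where M has columns e1, ..., e3.
Carrying out the matrix-vector product, u = <-3, 6, 11>.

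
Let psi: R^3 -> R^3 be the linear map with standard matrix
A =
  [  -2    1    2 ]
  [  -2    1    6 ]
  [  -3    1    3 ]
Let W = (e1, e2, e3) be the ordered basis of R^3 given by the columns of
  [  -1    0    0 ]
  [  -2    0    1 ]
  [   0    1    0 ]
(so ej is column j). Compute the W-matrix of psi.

With P the matrix whose columns are e1, ..., e3, [psi]_W = P^(-1) A P.
Column by column: psi(e1) = A e1 = <0, 0, 1>; its W-coordinates <0, 1, 0> give column 1.
Continuing for each basis vector yields [psi]_W = [[0, -2, -1], [1, 3, 1], [0, 2, -1]].

[[0, -2, -1], [1, 3, 1], [0, 2, -1]]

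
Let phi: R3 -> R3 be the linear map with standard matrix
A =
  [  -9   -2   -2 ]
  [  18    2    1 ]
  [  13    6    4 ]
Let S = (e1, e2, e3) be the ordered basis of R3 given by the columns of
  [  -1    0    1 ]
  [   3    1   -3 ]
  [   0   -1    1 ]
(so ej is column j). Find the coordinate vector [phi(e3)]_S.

Compute phi(e3) = A e3 = [-5, 13, -1] in standard coordinates.
Then write this in S-coordinates: solve for y in y_1 e1 + ... + y_3 e3 = [-5, 13, -1].
This gives y = [2, -2, -3], which is column 3 of [phi]_S.

[2, -2, -3]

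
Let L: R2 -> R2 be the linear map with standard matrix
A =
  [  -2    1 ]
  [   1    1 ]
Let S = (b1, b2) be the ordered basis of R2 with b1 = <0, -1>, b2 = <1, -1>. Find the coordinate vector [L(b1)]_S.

Compute L(b1) = A b1 = <-1, -1> in standard coordinates.
Then write this in S-coordinates: solve for y in y_1 b1 + y_2 b2 = <-1, -1>.
This gives y = <2, -1>, which is column 1 of [L]_S.

<2, -1>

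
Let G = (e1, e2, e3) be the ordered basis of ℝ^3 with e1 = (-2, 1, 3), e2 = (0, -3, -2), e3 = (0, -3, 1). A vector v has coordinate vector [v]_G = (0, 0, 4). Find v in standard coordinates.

v = M [v]_G, where M has columns e1, ..., e3.
Carrying out the matrix-vector product, v = (0, -12, 4).

(0, -12, 4)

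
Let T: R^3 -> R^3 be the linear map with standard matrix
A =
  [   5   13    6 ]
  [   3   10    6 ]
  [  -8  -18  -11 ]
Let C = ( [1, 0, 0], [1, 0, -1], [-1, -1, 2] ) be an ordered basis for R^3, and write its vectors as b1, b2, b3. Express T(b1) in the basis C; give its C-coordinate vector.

[0, 2, -3]

Compute T(b1) = A b1 = [5, 3, -8] in standard coordinates.
Then write this in C-coordinates: solve for y in y_1 b1 + ... + y_3 b3 = [5, 3, -8].
This gives y = [0, 2, -3], which is column 1 of [T]_C.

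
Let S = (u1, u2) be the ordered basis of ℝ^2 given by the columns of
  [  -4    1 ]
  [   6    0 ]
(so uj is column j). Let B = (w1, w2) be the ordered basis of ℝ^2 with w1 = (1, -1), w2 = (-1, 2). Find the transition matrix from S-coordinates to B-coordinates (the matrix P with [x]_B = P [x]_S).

[[-2, 2], [2, 1]]

Let M have columns uj and N have columns wj. Then for every x, N [x]_B = x = M [x]_S, so P = N^(-1) M.
Since det N = 1, N^(-1) has integer entries; multiplying gives P = [[-2, 2], [2, 1]].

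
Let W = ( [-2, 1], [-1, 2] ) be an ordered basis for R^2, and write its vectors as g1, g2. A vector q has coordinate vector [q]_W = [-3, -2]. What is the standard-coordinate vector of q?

The coordinates say q = -3g1 - 2g2; adding the scaled basis vectors gives [8, -7].

[8, -7]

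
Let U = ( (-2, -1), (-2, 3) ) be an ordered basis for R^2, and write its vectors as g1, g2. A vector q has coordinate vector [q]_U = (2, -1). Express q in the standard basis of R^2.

(-2, -5)

The coordinates say q = 2g1 - g2; adding the scaled basis vectors gives (-2, -5).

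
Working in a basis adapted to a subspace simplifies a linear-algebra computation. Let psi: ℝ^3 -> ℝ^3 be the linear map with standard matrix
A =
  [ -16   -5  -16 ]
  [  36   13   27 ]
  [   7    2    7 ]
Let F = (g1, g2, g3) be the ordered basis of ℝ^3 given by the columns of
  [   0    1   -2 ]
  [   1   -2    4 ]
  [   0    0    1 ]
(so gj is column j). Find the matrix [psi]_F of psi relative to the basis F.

Let P have columns g1, ..., g3. Then [psi]_F = P^(-1) A P.
Here det P = -1, so P^(-1) is integer; computing A P first and then P^(-1)(A P) gives [[3, -2, -1], [-1, 0, -2], [2, 3, 1]].

[[3, -2, -1], [-1, 0, -2], [2, 3, 1]]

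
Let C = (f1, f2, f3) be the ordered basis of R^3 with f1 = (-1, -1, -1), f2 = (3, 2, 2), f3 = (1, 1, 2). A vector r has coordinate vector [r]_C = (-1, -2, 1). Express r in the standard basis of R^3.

(-4, -2, -1)

By definition r = -f1 - 2f2 + f3.
Summing componentwise gives (-4, -2, -1).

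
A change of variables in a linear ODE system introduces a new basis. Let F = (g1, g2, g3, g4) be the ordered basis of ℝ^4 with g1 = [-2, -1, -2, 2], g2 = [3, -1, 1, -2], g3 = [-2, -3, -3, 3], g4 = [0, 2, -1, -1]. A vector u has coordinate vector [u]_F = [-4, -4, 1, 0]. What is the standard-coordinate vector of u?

[-6, 5, 1, 3]

u = M [u]_F, where M has columns g1, ..., g4.
Carrying out the matrix-vector product, u = [-6, 5, 1, 3].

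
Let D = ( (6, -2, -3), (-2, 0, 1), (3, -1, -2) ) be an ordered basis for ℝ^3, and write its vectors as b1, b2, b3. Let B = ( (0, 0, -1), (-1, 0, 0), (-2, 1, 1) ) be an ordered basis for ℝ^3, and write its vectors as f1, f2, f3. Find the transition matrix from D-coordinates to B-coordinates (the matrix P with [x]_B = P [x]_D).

[[1, -1, 1], [-2, 2, -1], [-2, 0, -1]]

Column j of P is [bj]_B, since P maps D-coordinates to B-coordinates.
Expressing b1 in B: b1 = f1 - 2f2 - 2f3, so column 1 of P is (1, -2, -2).
Doing the same for each bj gives P = [[1, -1, 1], [-2, 2, -1], [-2, 0, -1]].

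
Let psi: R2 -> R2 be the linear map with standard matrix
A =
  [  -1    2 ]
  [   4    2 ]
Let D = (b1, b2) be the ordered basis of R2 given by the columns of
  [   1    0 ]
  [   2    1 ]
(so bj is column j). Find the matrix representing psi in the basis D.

With P the matrix whose columns are b1, b2, [psi]_D = P^(-1) A P.
Column by column: psi(b1) = A b1 = [3, 8]; its D-coordinates [3, 2] give column 1.
Continuing for each basis vector yields [psi]_D = [[3, 2], [2, -2]].

[[3, 2], [2, -2]]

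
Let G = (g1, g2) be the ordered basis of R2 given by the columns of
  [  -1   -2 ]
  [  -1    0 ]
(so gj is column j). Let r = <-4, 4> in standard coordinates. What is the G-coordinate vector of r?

Write r = c_1 g1 + c_2 g2 and solve for the c_i.
System: -c_1 - 2c_2 = -4, -c_1 + 0c_2 = 4; solving gives c_1 = -4, c_2 = 4.
Check: -4g1 + 4g2 = <-4, 4>.

<-4, 4>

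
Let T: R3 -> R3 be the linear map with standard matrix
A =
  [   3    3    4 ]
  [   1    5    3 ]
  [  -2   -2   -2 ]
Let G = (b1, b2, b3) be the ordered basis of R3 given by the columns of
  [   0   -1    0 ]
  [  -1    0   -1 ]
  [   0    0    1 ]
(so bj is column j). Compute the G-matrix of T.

[[3, -1, 2], [3, 3, -1], [2, 2, 0]]

Let P have columns b1, ..., b3. Then [T]_G = P^(-1) A P.
Here det P = -1, so P^(-1) is integer; computing A P first and then P^(-1)(A P) gives [[3, -1, 2], [3, 3, -1], [2, 2, 0]].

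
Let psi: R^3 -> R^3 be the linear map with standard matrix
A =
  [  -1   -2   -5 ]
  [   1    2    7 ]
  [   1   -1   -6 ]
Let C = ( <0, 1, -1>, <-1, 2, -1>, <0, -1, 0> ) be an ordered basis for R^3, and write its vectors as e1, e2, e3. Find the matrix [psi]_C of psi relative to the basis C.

The j-th column of [psi]_C is [psi(ej)]_C.
psi(e1) = A e1 = <3, -5, 5> = -2e1 - 3e2 - 3e3, so column 1 is <-2, -3, -3>.
Repeating for e2, e3 and assembling the columns gives [[-2, -1, 1], [-3, -2, -2], [-3, -1, -1]].

[[-2, -1, 1], [-3, -2, -2], [-3, -1, -1]]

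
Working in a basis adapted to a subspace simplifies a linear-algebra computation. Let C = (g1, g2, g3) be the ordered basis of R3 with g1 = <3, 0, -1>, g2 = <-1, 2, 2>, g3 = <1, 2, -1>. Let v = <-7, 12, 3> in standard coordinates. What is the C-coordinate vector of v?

<-3, 2, 4>

[v]_C is the unique c with M c = v, where M has columns g1, ..., g3.
Gaussian elimination on [M | v] yields c = (-3, 2, 4).
Check: -3g1 + 2g2 + 4g3 = <-7, 12, 3>.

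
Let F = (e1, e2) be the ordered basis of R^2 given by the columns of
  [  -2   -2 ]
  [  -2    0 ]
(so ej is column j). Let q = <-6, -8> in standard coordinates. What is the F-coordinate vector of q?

Write q = c_1 e1 + c_2 e2 and solve for the c_i.
System: -2c_1 - 2c_2 = -6, -2c_1 + 0c_2 = -8; solving gives c_1 = 4, c_2 = -1.
Check: 4e1 - e2 = <-6, -8>.

<4, -1>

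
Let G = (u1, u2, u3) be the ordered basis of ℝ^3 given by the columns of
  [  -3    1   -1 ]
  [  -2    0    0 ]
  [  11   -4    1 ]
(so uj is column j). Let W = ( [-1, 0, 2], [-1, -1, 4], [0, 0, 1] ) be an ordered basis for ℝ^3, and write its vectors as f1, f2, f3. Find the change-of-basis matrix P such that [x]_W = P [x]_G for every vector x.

[[1, -1, 1], [2, 0, 0], [1, -2, -1]]

Let M have columns uj and N have columns fj. Then for every x, N [x]_W = x = M [x]_G, so P = N^(-1) M.
Since det N = 1, N^(-1) has integer entries; multiplying gives P = [[1, -1, 1], [2, 0, 0], [1, -2, -1]].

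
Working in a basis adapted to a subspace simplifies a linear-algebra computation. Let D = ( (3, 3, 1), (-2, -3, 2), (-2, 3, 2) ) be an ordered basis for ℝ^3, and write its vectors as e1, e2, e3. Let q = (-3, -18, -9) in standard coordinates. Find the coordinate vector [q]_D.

(-3, 0, -3)

Write q = c_1 e1 + ... + c_3 e3 and solve for the c_i.
Solving this 3x3 system gives c = (-3, 0, -3).
Check: -3e1 + 0·e2 - 3e3 = (-3, -18, -9).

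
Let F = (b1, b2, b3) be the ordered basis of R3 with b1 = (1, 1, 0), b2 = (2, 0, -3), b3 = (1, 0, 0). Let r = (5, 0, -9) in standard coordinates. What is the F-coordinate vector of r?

(0, 3, -1)

We seek scalars with c_1 b1 + ... + c_3 b3 = r; equivalently solve M c = r where the columns of M are b1, ..., b3.
Solving this 3x3 system gives c = (0, 3, -1).
Check: 0·b1 + 3b2 - b3 = (5, 0, -9).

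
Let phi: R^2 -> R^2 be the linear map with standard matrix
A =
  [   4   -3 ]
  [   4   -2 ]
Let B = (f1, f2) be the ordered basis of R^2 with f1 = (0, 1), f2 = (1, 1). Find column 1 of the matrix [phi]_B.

Column 1 of [phi]_B is the B-coordinate vector of phi(f1).
In standard coordinates phi(f1) = A f1 = (-3, -2).
Converting to B: (-3, -2) = f1 - 3f2, so the coordinate vector is (1, -3).

(1, -3)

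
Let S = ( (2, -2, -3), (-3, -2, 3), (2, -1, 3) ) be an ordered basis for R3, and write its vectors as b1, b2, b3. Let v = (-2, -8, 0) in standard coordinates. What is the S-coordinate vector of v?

(2, 2, 0)

[v]_S is the unique c with M c = v, where M has columns b1, ..., b3.
Gaussian elimination on [M | v] yields c = (2, 2, 0).
Check: 2b1 + 2b2 + 0·b3 = (-2, -8, 0).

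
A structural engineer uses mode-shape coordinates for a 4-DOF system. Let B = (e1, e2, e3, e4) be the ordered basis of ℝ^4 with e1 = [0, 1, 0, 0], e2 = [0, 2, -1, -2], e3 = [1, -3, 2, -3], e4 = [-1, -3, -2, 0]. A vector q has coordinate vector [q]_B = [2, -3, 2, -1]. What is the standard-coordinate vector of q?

[3, -7, 9, 0]

The coordinates say q = 2e1 - 3e2 + 2e3 - e4; adding the scaled basis vectors gives [3, -7, 9, 0].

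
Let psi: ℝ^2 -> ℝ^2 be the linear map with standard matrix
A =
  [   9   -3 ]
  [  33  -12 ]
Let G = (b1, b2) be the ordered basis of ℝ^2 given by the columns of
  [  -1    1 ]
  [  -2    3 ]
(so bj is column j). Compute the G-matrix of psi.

The j-th column of [psi]_G is [psi(bj)]_G.
psi(b1) = A b1 = [-3, -9] = 0·b1 - 3b2, so column 1 is [0, -3].
Repeating for b2 and assembling the columns gives [[0, -3], [-3, -3]].

[[0, -3], [-3, -3]]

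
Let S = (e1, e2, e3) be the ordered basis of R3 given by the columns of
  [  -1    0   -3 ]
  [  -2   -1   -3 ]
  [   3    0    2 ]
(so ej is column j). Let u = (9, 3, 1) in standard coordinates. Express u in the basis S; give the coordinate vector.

(3, 3, -4)

[u]_S is the unique c with M c = u, where M has columns e1, ..., e3.
Solving this 3x3 system gives c = (3, 3, -4).
Check: 3e1 + 3e2 - 4e3 = (9, 3, 1).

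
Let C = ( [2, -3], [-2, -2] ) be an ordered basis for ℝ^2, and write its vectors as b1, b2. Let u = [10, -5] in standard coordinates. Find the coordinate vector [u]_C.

[3, -2]

We seek scalars with c_1 b1 + c_2 b2 = u; equivalently solve M c = u where the columns of M are b1, b2.
System: 2c_1 - 2c_2 = 10, -3c_1 - 2c_2 = -5; solving gives c_1 = 3, c_2 = -2.
Check: 3b1 - 2b2 = [10, -5].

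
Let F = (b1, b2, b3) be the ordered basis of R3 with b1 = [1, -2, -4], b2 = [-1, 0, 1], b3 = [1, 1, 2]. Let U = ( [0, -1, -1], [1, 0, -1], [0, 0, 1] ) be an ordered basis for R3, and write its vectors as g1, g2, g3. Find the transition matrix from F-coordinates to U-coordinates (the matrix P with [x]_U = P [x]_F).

Let M have columns bj and N have columns gj. Then for every x, N [x]_U = x = M [x]_F, so P = N^(-1) M.
Since det N = 1, N^(-1) has integer entries; multiplying gives P = [[2, 0, -1], [1, -1, 1], [-1, 0, 2]].

[[2, 0, -1], [1, -1, 1], [-1, 0, 2]]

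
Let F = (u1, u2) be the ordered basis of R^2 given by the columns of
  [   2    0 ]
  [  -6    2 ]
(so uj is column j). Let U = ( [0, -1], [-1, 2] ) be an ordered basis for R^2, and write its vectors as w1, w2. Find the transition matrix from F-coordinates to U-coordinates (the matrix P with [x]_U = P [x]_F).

Column j of P is [uj]_U, since P maps F-coordinates to U-coordinates.
Expressing u1 in U: u1 = 2w1 - 2w2, so column 1 of P is [2, -2].
Doing the same for each uj gives P = [[2, -2], [-2, 0]].

[[2, -2], [-2, 0]]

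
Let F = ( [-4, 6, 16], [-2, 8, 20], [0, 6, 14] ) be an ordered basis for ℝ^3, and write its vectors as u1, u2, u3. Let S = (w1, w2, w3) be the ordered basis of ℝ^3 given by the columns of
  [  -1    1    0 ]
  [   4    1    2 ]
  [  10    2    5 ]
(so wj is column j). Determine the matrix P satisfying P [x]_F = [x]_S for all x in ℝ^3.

[[2, 2, 2], [-2, 0, 2], [0, 0, -2]]

Let M have columns uj and N have columns wj. Then for every x, N [x]_S = x = M [x]_F, so P = N^(-1) M.
Since det N = -1, N^(-1) has integer entries; multiplying gives P = [[2, 2, 2], [-2, 0, 2], [0, 0, -2]].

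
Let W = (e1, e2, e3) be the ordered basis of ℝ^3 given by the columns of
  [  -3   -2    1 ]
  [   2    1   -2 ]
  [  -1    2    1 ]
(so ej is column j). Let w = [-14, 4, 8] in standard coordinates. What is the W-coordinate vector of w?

[3, 4, 3]

[w]_W is the unique c with M c = w, where M has columns e1, ..., e3.
Gaussian elimination on [M | w] yields c = (3, 4, 3).
Check: 3e1 + 4e2 + 3e3 = [-14, 4, 8].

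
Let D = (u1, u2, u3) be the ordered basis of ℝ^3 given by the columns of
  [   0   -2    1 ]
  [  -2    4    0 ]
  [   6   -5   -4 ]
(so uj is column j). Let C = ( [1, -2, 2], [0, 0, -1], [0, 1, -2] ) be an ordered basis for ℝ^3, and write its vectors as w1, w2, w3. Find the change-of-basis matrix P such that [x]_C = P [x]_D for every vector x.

Take x = uj: its D-coordinates are the j-th standard unit vector, so P e_j — column j of P — equals [uj]_C.
u1 = 0·w1 - 2w2 - 2w3, giving column 1 = [0, -2, -2]; repeating for each j gives P = [[0, -2, 1], [-2, 1, 2], [-2, 0, 2]].

[[0, -2, 1], [-2, 1, 2], [-2, 0, 2]]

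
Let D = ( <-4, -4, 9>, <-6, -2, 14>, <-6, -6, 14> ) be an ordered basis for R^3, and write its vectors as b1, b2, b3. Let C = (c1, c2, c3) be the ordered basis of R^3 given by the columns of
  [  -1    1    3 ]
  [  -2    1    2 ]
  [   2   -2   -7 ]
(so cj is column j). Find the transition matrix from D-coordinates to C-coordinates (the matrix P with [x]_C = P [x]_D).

Let M have columns bj and N have columns cj. Then for every x, N [x]_C = x = M [x]_D, so P = N^(-1) M.
Since det N = -1, N^(-1) has integer entries; multiplying gives P = [[1, -2, 2], [0, -2, 2], [-1, -2, -2]].

[[1, -2, 2], [0, -2, 2], [-1, -2, -2]]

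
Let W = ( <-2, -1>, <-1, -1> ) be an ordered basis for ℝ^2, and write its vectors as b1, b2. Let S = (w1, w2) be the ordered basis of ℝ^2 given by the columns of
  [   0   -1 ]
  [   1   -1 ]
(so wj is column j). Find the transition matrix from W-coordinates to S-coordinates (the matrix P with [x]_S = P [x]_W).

[[1, 0], [2, 1]]

Take x = bj: its W-coordinates are the j-th standard unit vector, so P e_j — column j of P — equals [bj]_S.
b1 = w1 + 2w2, giving column 1 = <1, 2>; repeating for each j gives P = [[1, 0], [2, 1]].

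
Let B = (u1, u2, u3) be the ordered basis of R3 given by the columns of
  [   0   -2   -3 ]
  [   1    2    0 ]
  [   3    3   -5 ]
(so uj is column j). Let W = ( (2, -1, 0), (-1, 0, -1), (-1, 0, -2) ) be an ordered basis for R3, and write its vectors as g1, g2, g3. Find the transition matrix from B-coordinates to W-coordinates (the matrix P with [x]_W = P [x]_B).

[[-1, -2, 0], [-1, -1, 1], [-1, -1, 2]]

Let M have columns uj and N have columns gj. Then for every x, N [x]_W = x = M [x]_B, so P = N^(-1) M.
Since det N = 1, N^(-1) has integer entries; multiplying gives P = [[-1, -2, 0], [-1, -1, 1], [-1, -1, 2]].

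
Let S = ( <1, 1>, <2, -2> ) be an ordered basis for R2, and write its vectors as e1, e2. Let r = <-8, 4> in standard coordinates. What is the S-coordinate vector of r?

<-2, -3>

[r]_S is the unique c with M c = r, where M has columns e1, e2.
System: c_1 + 2c_2 = -8, c_1 - 2c_2 = 4; solving gives c_1 = -2, c_2 = -3.
Check: -2e1 - 3e2 = <-8, 4>.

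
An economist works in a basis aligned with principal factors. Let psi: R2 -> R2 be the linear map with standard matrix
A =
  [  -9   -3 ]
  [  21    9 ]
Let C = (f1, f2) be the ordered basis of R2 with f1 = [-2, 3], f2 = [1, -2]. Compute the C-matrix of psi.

[[-3, 3], [3, 3]]

With P the matrix whose columns are f1, f2, [psi]_C = P^(-1) A P.
Column by column: psi(f1) = A f1 = [9, -15]; its C-coordinates [-3, 3] give column 1.
Continuing for each basis vector yields [psi]_C = [[-3, 3], [3, 3]].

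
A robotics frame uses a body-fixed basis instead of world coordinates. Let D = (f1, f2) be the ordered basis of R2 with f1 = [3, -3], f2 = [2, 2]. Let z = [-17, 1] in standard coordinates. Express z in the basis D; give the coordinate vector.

Write z = c_1 f1 + c_2 f2 and solve for the c_i.
System: 3c_1 + 2c_2 = -17, -3c_1 + 2c_2 = 1; solving gives c_1 = -3, c_2 = -4.
Check: -3f1 - 4f2 = [-17, 1].

[-3, -4]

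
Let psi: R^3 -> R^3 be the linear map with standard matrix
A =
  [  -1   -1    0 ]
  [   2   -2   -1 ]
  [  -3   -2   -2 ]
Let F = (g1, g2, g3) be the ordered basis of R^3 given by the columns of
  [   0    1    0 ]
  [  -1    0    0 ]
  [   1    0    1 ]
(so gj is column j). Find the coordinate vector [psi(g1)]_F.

Column 1 of [psi]_F is the F-coordinate vector of psi(g1).
In standard coordinates psi(g1) = A g1 = (1, 1, 0).
Converting to F: (1, 1, 0) = -g1 + g2 + g3, so the coordinate vector is (-1, 1, 1).

(-1, 1, 1)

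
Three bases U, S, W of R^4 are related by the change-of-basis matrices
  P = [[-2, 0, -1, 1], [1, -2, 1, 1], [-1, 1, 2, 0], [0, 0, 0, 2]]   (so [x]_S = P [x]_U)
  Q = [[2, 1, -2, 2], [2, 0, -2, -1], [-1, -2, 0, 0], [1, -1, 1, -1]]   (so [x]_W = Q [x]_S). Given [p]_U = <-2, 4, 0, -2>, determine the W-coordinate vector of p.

First [p]_S = P [p]_U = <2, -12, 6, -4>.
Then [p]_W = Q [p]_S = <-28, -4, 22, 24>.

<-28, -4, 22, 24>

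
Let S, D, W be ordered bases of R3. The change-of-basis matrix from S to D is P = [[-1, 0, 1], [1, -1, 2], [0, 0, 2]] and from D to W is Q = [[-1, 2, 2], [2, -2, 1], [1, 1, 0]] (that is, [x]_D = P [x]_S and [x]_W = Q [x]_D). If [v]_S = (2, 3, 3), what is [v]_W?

(21, -2, 6)

Apply P to get D-coordinates (1, 5, 6), then Q to get W-coordinates.
The result is [v]_W = (21, -2, 6).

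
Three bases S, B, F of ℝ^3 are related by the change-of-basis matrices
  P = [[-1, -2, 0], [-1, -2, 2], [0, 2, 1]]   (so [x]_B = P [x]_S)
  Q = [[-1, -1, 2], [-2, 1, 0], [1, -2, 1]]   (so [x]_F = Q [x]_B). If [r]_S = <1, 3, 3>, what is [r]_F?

First [r]_B = P [r]_S = <-7, -1, 9>.
Then [r]_F = Q [r]_B = <26, 13, 4>.

<26, 13, 4>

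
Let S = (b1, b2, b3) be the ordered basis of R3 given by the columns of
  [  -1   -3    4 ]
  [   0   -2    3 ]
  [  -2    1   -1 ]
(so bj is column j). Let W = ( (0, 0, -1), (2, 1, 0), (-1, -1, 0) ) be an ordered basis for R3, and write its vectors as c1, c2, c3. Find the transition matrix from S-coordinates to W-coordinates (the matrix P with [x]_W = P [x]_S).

[[2, -1, 1], [-1, -1, 1], [-1, 1, -2]]

Column j of P is [bj]_W, since P maps S-coordinates to W-coordinates.
Expressing b1 in W: b1 = 2c1 - c2 - c3, so column 1 of P is (2, -1, -1).
Doing the same for each bj gives P = [[2, -1, 1], [-1, -1, 1], [-1, 1, -2]].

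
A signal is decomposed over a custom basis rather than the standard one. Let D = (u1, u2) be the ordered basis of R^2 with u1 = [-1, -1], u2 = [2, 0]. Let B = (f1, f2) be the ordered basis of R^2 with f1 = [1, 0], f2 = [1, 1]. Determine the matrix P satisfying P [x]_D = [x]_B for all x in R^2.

[[0, 2], [-1, 0]]

Column j of P is [uj]_B, since P maps D-coordinates to B-coordinates.
Expressing u1 in B: u1 = 0·f1 - f2, so column 1 of P is [0, -1].
Doing the same for each uj gives P = [[0, 2], [-1, 0]].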